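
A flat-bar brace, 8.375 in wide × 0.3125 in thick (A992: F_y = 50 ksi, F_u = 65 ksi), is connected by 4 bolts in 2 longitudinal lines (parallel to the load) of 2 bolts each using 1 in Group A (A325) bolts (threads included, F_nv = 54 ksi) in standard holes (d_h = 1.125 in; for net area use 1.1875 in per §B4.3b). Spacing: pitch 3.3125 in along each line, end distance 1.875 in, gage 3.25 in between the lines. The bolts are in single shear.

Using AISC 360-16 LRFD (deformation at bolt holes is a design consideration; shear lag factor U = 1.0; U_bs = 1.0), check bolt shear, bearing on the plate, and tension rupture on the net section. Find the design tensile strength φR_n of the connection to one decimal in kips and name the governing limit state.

Bolt shear: A_b = π(1)²/4 = 0.7854 in². φR_n = 0.75 × 54 × 0.7854 × 4 × 1 = 127.2 kips.
Bearing (0.3125 in plate, F_u = 65 ksi): end bolts L_c = 1.875 − 1.125/2 = 1.3125, R_n = min(1.2×1.3125×0.3125×65, 2.4×1×0.3125×65) = 31.992 kips/bolt; interior L_c = 3.3125 − 1.125 = 2.1875, R_n = 48.75 kips/bolt. φR_n = 0.75 × (2×31.992 + 2×48.75) = 121.1 kips.
Tension rupture (net): A_n = (8.375 − 2×1.1875)×0.3125 = 1.875 in² (U = 1.0, A_e = A_n). φR_n = 0.75 × 65 × 1.875 = 91.4 kips.
Governing: min(127.2, 121.1, 91.4) = 91.4 kips → net-section rupture.

91.4 kips (net-section rupture governs)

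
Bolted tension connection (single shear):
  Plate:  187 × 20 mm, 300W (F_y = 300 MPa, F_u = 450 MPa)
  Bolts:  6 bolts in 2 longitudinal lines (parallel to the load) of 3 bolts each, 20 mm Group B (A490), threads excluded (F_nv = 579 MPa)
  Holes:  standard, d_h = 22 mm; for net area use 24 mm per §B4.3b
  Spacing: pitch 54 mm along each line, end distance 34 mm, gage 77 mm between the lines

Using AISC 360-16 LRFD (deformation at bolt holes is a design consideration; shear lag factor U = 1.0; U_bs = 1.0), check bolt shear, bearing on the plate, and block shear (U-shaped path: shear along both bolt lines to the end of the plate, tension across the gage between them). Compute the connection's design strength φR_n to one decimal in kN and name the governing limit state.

818.5 kN (bolt shear governs)

Bolt shear: A_b = π(20)²/4 = 314.16 mm². φR_n = 0.75 × 579 × 314.16 × 6 × 1 = 818.5 kN.
Bearing (20 mm plate, F_u = 450 MPa): end bolts L_c = 34 − 22/2 = 23, R_n = min(1.2×23×20×450, 2.4×20×20×450) = 248.4 kN/bolt; interior L_c = 54 − 22 = 32, R_n = 345.6 kN/bolt. φR_n = 0.75 × (2×248.4 + 4×345.6) = 1409.4 kN.
Block shear: shear path 2×[34+2×54] = 2×142 mm, A_gv = 5680, A_nv = 2×(142 − 2.5×24)×20 = 3280 mm²; tension across gage: (77 − 1×24)×20 = 1060 mm². R_n = min(0.6×450×3280, 0.6×300×5680) + 1.0×450×1060 = min(885.6, 1022.4) + 477 = 1362.6 kN. φR_n = 0.75 × 1362.6 = 1022.0 kN.
Governing: min(818.5, 1409.4, 1022.0) = 818.5 kN → bolt shear.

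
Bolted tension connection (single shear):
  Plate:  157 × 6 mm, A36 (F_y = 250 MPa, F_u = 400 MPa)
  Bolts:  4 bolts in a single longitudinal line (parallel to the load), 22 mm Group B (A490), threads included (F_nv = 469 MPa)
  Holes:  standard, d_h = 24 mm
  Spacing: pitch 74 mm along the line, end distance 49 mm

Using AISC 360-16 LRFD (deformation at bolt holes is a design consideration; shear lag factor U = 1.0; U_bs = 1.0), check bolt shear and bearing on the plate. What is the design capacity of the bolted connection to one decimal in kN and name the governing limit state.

365.0 kN (bearing governs)

Bolt shear: A_b = π(22)²/4 = 380.13 mm². φR_n = 0.75 × 469 × 380.13 × 4 × 1 = 534.8 kN.
Bearing (6 mm plate, F_u = 400 MPa): end bolts L_c = 49 − 24/2 = 37, R_n = min(1.2×37×6×400, 2.4×22×6×400) = 106.56 kN/bolt; interior L_c = 74 − 24 = 50, R_n = 126.72 kN/bolt. φR_n = 0.75 × (1×106.56 + 3×126.72) = 365.0 kN.
Governing: min(534.8, 365.0) = 365.0 kN → bearing.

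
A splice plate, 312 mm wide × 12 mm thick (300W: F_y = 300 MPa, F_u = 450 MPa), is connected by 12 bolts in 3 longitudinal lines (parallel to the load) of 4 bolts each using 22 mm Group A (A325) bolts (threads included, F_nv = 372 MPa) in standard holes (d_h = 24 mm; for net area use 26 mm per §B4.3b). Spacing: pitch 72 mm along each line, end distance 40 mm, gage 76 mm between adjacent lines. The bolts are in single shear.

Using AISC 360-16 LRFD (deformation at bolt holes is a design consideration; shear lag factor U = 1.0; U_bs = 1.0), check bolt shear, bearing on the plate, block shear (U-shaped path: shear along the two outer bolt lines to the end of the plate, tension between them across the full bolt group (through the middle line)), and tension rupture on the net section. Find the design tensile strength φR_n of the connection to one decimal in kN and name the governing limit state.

Bolt shear: A_b = π(22)²/4 = 380.13 mm². φR_n = 0.75 × 372 × 380.13 × 12 × 1 = 1272.7 kN.
Bearing (12 mm plate, F_u = 450 MPa): end bolts L_c = 40 − 24/2 = 28, R_n = min(1.2×28×12×450, 2.4×22×12×450) = 181.44 kN/bolt; interior L_c = 72 − 24 = 48, R_n = 285.12 kN/bolt. φR_n = 0.75 × (3×181.44 + 9×285.12) = 2332.8 kN.
Block shear: shear path 2×[40+3×72] = 2×256 mm, A_gv = 6144, A_nv = 2×(256 − 3.5×26)×12 = 3960 mm²; tension across gage: (152 − 2×26)×12 = 1200 mm². R_n = min(0.6×450×3960, 0.6×300×6144) + 1.0×450×1200 = min(1069.2, 1105.9) + 540 = 1609.2 kN. φR_n = 0.75 × 1609.2 = 1206.9 kN.
Tension rupture (net): A_n = (312 − 3×26)×12 = 2808 mm² (U = 1.0, A_e = A_n). φR_n = 0.75 × 450 × 2808 = 947.7 kN.
Governing: min(1272.7, 2332.8, 1206.9, 947.7) = 947.7 kN → net-section rupture.

947.7 kN (net-section rupture governs)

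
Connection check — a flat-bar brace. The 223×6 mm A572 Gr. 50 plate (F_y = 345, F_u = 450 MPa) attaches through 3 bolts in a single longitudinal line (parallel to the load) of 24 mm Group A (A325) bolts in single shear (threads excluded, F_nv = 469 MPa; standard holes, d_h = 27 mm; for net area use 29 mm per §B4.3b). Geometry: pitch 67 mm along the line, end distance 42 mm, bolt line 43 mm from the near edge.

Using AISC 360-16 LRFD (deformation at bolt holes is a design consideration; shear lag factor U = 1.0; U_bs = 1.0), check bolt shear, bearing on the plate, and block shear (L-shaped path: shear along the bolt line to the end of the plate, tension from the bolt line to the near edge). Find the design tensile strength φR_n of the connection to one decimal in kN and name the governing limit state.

183.5 kN (block shear governs)

Bolt shear: A_b = π(24)²/4 = 452.39 mm². φR_n = 0.75 × 469 × 452.39 × 3 × 1 = 477.4 kN.
Bearing (6 mm plate, F_u = 450 MPa): end bolts L_c = 42 − 27/2 = 28.5, R_n = min(1.2×28.5×6×450, 2.4×24×6×450) = 92.34 kN/bolt; interior L_c = 67 − 27 = 40, R_n = 129.6 kN/bolt. φR_n = 0.75 × (1×92.34 + 2×129.6) = 263.7 kN.
Block shear: shear path 1×[42+2×67] = 1×176 mm, A_gv = 1056, A_nv = 1×(176 − 2.5×29)×6 = 621 mm²; tension to near edge: (43 − 0.5×29)×6 = 171 mm². R_n = min(0.6×450×621, 0.6×345×1056) + 1.0×450×171 = min(167.67, 218.59) + 76.95 = 244.62 kN. φR_n = 0.75 × 244.62 = 183.5 kN.
Governing: min(477.4, 263.7, 183.5) = 183.5 kN → block shear.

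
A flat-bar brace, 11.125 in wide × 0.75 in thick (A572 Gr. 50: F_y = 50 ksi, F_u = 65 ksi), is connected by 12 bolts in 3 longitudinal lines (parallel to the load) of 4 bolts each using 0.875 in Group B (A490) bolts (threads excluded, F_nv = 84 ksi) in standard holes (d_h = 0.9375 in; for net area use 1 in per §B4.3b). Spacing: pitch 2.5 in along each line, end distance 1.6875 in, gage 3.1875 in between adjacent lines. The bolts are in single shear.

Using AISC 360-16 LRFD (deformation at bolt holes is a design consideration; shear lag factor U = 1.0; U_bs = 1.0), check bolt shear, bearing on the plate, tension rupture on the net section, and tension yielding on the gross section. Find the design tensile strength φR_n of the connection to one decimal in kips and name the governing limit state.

Bolt shear: A_b = π(0.875)²/4 = 0.60132 in². φR_n = 0.75 × 84 × 0.60132 × 12 × 1 = 454.6 kips.
Bearing (0.75 in plate, F_u = 65 ksi): end bolts L_c = 1.6875 − 0.9375/2 = 1.21875, R_n = min(1.2×1.21875×0.75×65, 2.4×0.875×0.75×65) = 71.297 kips/bolt; interior L_c = 2.5 − 0.9375 = 1.5625, R_n = 91.406 kips/bolt. φR_n = 0.75 × (3×71.297 + 9×91.406) = 777.4 kips.
Tension rupture (net): A_n = (11.125 − 3×1)×0.75 = 6.0938 in² (U = 1.0, A_e = A_n). φR_n = 0.75 × 65 × 6.0938 = 297.1 kips.
Tension yield (gross): A_g = 11.125×0.75 = 8.3438 in². φR_n = 0.90 × 50 × 8.3438 = 375.5 kips.
Governing: min(454.6, 777.4, 297.1, 375.5) = 297.1 kips → net-section rupture.

297.1 kips (net-section rupture governs)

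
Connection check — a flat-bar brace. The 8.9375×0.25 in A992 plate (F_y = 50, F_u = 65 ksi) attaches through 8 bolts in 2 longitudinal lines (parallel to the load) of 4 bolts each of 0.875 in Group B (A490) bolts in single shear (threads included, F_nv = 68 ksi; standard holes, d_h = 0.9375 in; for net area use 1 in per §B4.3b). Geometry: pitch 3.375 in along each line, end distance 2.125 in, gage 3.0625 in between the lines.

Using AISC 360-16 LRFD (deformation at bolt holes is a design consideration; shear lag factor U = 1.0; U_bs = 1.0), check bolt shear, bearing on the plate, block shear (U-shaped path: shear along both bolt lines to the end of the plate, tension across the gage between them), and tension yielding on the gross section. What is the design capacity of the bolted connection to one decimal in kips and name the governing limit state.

100.5 kips (gross-section yield governs)

Bolt shear: A_b = π(0.875)²/4 = 0.60132 in². φR_n = 0.75 × 68 × 0.60132 × 8 × 1 = 245.3 kips.
Bearing (0.25 in plate, F_u = 65 ksi): end bolts L_c = 2.125 − 0.9375/2 = 1.65625, R_n = min(1.2×1.65625×0.25×65, 2.4×0.875×0.25×65) = 32.297 kips/bolt; interior L_c = 3.375 − 0.9375 = 2.4375, R_n = 34.125 kips/bolt. φR_n = 0.75 × (2×32.297 + 6×34.125) = 202.0 kips.
Block shear: shear path 2×[2.125+3×3.375] = 2×12.25 in, A_gv = 6.125, A_nv = 2×(12.25 − 3.5×1)×0.25 = 4.375 in²; tension across gage: (3.0625 − 1×1)×0.25 = 0.51563 in². R_n = min(0.6×65×4.375, 0.6×50×6.125) + 1.0×65×0.51563 = min(170.63, 183.75) + 33.516 = 204.15 kips. φR_n = 0.75 × 204.15 = 153.1 kips.
Tension yield (gross): A_g = 8.9375×0.25 = 2.2344 in². φR_n = 0.90 × 50 × 2.2344 = 100.5 kips.
Governing: min(245.3, 202.0, 153.1, 100.5) = 100.5 kips → gross-section yield.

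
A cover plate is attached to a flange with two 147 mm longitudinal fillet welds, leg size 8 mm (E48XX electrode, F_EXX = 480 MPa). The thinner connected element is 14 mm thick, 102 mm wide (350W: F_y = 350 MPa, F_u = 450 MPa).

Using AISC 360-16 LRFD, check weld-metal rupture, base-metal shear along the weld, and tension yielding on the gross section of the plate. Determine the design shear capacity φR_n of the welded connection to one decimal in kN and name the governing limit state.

Weld metal: throat = 0.707×8 = 5.656 mm, L = 2×147 = 294 mm. φR_n = 0.75 × 0.6 × 480 × 5.656 × 294 = 359.2 kN.
Base metal shear (14 mm plate): yield φR_n = 1.0×0.6×350×14×294 = 864.4 kN; rupture φR_n = 0.75×0.6×450×14×294 = 833.5 kN; take 833.5 kN (rupture).
Tension yield (gross): A_g = 102×14 = 1428 mm². φR_n = 0.90 × 350 × 1428 = 449.8 kN.
Governing: min(359.2, 833.5, 449.8) = 359.2 kN → weld metal.

359.2 kN (weld metal governs)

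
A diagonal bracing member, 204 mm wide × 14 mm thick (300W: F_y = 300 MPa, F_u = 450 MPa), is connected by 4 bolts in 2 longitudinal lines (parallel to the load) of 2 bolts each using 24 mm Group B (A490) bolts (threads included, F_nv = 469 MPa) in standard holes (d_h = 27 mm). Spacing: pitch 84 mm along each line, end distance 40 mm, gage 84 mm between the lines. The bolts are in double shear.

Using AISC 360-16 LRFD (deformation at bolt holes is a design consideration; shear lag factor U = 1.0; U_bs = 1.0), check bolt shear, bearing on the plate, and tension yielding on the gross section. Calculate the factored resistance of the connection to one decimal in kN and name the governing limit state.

771.1 kN (gross-section yield governs)

Bolt shear: A_b = π(24)²/4 = 452.39 mm². φR_n = 0.75 × 469 × 452.39 × 4 × 2 = 1273.0 kN.
Bearing (14 mm plate, F_u = 450 MPa): end bolts L_c = 40 − 27/2 = 26.5, R_n = min(1.2×26.5×14×450, 2.4×24×14×450) = 200.34 kN/bolt; interior L_c = 84 − 27 = 57, R_n = 362.88 kN/bolt. φR_n = 0.75 × (2×200.34 + 2×362.88) = 844.8 kN.
Tension yield (gross): A_g = 204×14 = 2856 mm². φR_n = 0.90 × 300 × 2856 = 771.1 kN.
Governing: min(1273.0, 844.8, 771.1) = 771.1 kN → gross-section yield.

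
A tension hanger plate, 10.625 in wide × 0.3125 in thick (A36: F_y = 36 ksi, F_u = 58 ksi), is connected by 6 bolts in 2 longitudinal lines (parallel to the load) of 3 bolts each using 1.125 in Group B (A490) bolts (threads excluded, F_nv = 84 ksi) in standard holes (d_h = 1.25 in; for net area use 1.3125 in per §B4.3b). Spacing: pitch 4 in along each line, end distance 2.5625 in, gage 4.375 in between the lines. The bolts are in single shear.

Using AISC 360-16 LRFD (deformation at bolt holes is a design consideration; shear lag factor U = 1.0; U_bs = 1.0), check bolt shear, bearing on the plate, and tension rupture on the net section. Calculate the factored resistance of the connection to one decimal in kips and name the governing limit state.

108.8 kips (net-section rupture governs)

Bolt shear: A_b = π(1.125)²/4 = 0.99402 in². φR_n = 0.75 × 84 × 0.99402 × 6 × 1 = 375.7 kips.
Bearing (0.3125 in plate, F_u = 58 ksi): end bolts L_c = 2.5625 − 1.25/2 = 1.9375, R_n = min(1.2×1.9375×0.3125×58, 2.4×1.125×0.3125×58) = 42.141 kips/bolt; interior L_c = 4 − 1.25 = 2.75, R_n = 48.938 kips/bolt. φR_n = 0.75 × (2×42.141 + 4×48.938) = 210.0 kips.
Tension rupture (net): A_n = (10.625 − 2×1.3125)×0.3125 = 2.5 in² (U = 1.0, A_e = A_n). φR_n = 0.75 × 58 × 2.5 = 108.8 kips.
Governing: min(375.7, 210.0, 108.8) = 108.8 kips → net-section rupture.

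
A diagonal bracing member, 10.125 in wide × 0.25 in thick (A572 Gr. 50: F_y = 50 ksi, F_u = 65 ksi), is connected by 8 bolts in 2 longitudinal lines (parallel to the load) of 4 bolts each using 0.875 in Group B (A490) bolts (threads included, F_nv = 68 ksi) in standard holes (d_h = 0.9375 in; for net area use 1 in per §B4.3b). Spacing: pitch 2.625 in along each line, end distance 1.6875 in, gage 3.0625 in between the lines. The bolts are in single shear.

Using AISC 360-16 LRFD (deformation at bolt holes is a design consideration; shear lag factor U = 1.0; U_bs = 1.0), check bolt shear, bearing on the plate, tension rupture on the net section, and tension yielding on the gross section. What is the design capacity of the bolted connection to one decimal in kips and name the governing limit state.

Bolt shear: A_b = π(0.875)²/4 = 0.60132 in². φR_n = 0.75 × 68 × 0.60132 × 8 × 1 = 245.3 kips.
Bearing (0.25 in plate, F_u = 65 ksi): end bolts L_c = 1.6875 − 0.9375/2 = 1.21875, R_n = min(1.2×1.21875×0.25×65, 2.4×0.875×0.25×65) = 23.766 kips/bolt; interior L_c = 2.625 − 0.9375 = 1.6875, R_n = 32.906 kips/bolt. φR_n = 0.75 × (2×23.766 + 6×32.906) = 183.7 kips.
Tension rupture (net): A_n = (10.125 − 2×1)×0.25 = 2.0313 in² (U = 1.0, A_e = A_n). φR_n = 0.75 × 65 × 2.0313 = 99.0 kips.
Tension yield (gross): A_g = 10.125×0.25 = 2.5313 in². φR_n = 0.90 × 50 × 2.5313 = 113.9 kips.
Governing: min(245.3, 183.7, 99.0, 113.9) = 99.0 kips → net-section rupture.

99.0 kips (net-section rupture governs)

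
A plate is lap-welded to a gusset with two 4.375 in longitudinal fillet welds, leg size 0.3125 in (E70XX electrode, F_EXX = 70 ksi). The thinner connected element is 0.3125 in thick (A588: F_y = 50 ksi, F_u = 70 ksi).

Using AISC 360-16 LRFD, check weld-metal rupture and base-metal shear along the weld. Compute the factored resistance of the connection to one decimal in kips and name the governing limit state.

60.9 kips (weld metal governs)

Weld metal: throat = 0.707×0.3125 = 0.22094 in, L = 2×4.375 = 8.75 in. φR_n = 0.75 × 0.6 × 70 × 0.22094 × 8.75 = 60.9 kips.
Base metal shear (0.3125 in plate): yield φR_n = 1.0×0.6×50×0.3125×8.75 = 82.0 kips; rupture φR_n = 0.75×0.6×70×0.3125×8.75 = 86.1 kips; take 82.0 kips (yield).
Governing: min(60.9, 82.0) = 60.9 kips → weld metal.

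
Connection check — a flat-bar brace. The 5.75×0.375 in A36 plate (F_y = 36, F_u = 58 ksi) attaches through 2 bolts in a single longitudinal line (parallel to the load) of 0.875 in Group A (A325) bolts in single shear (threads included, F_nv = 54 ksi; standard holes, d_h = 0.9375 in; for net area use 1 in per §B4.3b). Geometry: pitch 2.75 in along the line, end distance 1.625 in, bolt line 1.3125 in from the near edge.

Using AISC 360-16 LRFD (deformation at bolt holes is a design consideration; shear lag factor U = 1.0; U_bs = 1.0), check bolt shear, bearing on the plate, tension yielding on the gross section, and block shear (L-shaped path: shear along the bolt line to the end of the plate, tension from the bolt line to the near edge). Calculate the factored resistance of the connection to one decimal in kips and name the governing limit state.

39.8 kips (block shear governs)

Bolt shear: A_b = π(0.875)²/4 = 0.60132 in². φR_n = 0.75 × 54 × 0.60132 × 2 × 1 = 48.7 kips.
Bearing (0.375 in plate, F_u = 58 ksi): end bolts L_c = 1.625 − 0.9375/2 = 1.15625, R_n = min(1.2×1.15625×0.375×58, 2.4×0.875×0.375×58) = 30.178 kips/bolt; interior L_c = 2.75 − 0.9375 = 1.8125, R_n = 45.675 kips/bolt. φR_n = 0.75 × (1×30.178 + 1×45.675) = 56.9 kips.
Tension yield (gross): A_g = 5.75×0.375 = 2.1563 in². φR_n = 0.90 × 36 × 2.1563 = 69.9 kips.
Block shear: shear path 1×[1.625+1×2.75] = 1×4.375 in, A_gv = 1.6406, A_nv = 1×(4.375 − 1.5×1)×0.375 = 1.0781 in²; tension to near edge: (1.3125 − 0.5×1)×0.375 = 0.30469 in². R_n = min(0.6×58×1.0781, 0.6×36×1.6406) + 1.0×58×0.30469 = min(37.518, 35.437) + 17.672 = 53.109 kips. φR_n = 0.75 × 53.109 = 39.8 kips.
Governing: min(48.7, 56.9, 69.9, 39.8) = 39.8 kips → block shear.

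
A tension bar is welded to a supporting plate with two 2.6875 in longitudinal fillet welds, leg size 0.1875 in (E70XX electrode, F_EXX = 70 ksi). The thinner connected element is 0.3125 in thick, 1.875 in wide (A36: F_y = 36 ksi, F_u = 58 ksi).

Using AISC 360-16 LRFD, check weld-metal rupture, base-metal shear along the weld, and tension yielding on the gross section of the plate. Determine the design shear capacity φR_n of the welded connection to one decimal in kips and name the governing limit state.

Weld metal: throat = 0.707×0.1875 = 0.13256 in, L = 2×2.6875 = 5.375 in. φR_n = 0.75 × 0.6 × 70 × 0.13256 × 5.375 = 22.4 kips.
Base metal shear (0.3125 in plate): yield φR_n = 1.0×0.6×36×0.3125×5.375 = 36.3 kips; rupture φR_n = 0.75×0.6×58×0.3125×5.375 = 43.8 kips; take 36.3 kips (yield).
Tension yield (gross): A_g = 1.875×0.3125 = 0.58594 in². φR_n = 0.90 × 36 × 0.58594 = 19.0 kips.
Governing: min(22.4, 36.3, 19.0) = 19.0 kips → gross-section yield.

19.0 kips (gross-section yield governs)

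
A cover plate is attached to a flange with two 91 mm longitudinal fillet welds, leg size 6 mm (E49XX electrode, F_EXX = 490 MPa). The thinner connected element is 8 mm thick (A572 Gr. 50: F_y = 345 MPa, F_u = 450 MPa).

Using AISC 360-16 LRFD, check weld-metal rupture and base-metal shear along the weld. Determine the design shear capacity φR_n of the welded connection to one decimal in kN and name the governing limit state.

Weld metal: throat = 0.707×6 = 4.242 mm, L = 2×91 = 182 mm. φR_n = 0.75 × 0.6 × 490 × 4.242 × 182 = 170.2 kN.
Base metal shear (8 mm plate): yield φR_n = 1.0×0.6×345×8×182 = 301.4 kN; rupture φR_n = 0.75×0.6×450×8×182 = 294.8 kN; take 294.8 kN (rupture).
Governing: min(170.2, 294.8) = 170.2 kN → weld metal.

170.2 kN (weld metal governs)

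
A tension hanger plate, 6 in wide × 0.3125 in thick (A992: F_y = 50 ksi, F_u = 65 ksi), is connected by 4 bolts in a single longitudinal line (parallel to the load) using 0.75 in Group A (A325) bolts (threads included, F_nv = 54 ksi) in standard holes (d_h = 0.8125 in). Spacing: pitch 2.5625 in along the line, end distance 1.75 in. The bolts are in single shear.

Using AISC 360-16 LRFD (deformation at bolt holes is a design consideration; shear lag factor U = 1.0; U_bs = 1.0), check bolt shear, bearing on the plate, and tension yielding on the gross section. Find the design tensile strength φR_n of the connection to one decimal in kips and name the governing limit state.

71.6 kips (bolt shear governs)

Bolt shear: A_b = π(0.75)²/4 = 0.44179 in². φR_n = 0.75 × 54 × 0.44179 × 4 × 1 = 71.6 kips.
Bearing (0.3125 in plate, F_u = 65 ksi): end bolts L_c = 1.75 − 0.8125/2 = 1.34375, R_n = min(1.2×1.34375×0.3125×65, 2.4×0.75×0.3125×65) = 32.754 kips/bolt; interior L_c = 2.5625 − 0.8125 = 1.75, R_n = 36.563 kips/bolt. φR_n = 0.75 × (1×32.754 + 3×36.563) = 106.8 kips.
Tension yield (gross): A_g = 6×0.3125 = 1.875 in². φR_n = 0.90 × 50 × 1.875 = 84.4 kips.
Governing: min(71.6, 106.8, 84.4) = 71.6 kips → bolt shear.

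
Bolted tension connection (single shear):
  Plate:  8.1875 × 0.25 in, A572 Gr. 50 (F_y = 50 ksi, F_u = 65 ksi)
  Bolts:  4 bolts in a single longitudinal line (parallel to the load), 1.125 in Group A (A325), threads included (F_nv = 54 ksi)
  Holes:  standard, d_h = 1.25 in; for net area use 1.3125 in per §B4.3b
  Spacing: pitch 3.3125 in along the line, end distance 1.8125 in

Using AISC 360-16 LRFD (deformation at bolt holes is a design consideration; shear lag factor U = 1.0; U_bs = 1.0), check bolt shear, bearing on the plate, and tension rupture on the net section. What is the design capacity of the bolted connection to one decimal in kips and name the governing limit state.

83.8 kips (net-section rupture governs)

Bolt shear: A_b = π(1.125)²/4 = 0.99402 in². φR_n = 0.75 × 54 × 0.99402 × 4 × 1 = 161.0 kips.
Bearing (0.25 in plate, F_u = 65 ksi): end bolts L_c = 1.8125 − 1.25/2 = 1.1875, R_n = min(1.2×1.1875×0.25×65, 2.4×1.125×0.25×65) = 23.156 kips/bolt; interior L_c = 3.3125 − 1.25 = 2.0625, R_n = 40.219 kips/bolt. φR_n = 0.75 × (1×23.156 + 3×40.219) = 107.9 kips.
Tension rupture (net): A_n = (8.1875 − 1×1.3125)×0.25 = 1.7188 in² (U = 1.0, A_e = A_n). φR_n = 0.75 × 65 × 1.7188 = 83.8 kips.
Governing: min(161.0, 107.9, 83.8) = 83.8 kips → net-section rupture.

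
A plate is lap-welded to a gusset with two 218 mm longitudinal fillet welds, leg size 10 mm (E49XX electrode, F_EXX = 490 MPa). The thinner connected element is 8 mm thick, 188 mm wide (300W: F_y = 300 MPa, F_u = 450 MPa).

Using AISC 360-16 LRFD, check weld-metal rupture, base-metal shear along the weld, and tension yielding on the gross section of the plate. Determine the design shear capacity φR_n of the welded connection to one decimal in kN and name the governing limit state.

Weld metal: throat = 0.707×10 = 7.07 mm, L = 2×218 = 436 mm. φR_n = 0.75 × 0.6 × 490 × 7.07 × 436 = 679.7 kN.
Base metal shear (8 mm plate): yield φR_n = 1.0×0.6×300×8×436 = 627.8 kN; rupture φR_n = 0.75×0.6×450×8×436 = 706.3 kN; take 627.8 kN (yield).
Tension yield (gross): A_g = 188×8 = 1504 mm². φR_n = 0.90 × 300 × 1504 = 406.1 kN.
Governing: min(679.7, 627.8, 406.1) = 406.1 kN → gross-section yield.

406.1 kN (gross-section yield governs)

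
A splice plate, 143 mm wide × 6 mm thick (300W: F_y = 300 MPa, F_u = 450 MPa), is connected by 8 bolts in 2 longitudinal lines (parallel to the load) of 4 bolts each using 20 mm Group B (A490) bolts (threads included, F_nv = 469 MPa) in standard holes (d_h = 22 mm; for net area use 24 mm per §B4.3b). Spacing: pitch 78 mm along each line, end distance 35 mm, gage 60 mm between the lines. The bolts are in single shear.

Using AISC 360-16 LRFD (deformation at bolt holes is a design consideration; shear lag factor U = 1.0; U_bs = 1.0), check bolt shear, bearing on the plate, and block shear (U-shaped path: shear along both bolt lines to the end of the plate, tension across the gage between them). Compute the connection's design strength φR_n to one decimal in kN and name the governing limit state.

508.7 kN (block shear governs)

Bolt shear: A_b = π(20)²/4 = 314.16 mm². φR_n = 0.75 × 469 × 314.16 × 8 × 1 = 884.0 kN.
Bearing (6 mm plate, F_u = 450 MPa): end bolts L_c = 35 − 22/2 = 24, R_n = min(1.2×24×6×450, 2.4×20×6×450) = 77.76 kN/bolt; interior L_c = 78 − 22 = 56, R_n = 129.6 kN/bolt. φR_n = 0.75 × (2×77.76 + 6×129.6) = 699.8 kN.
Block shear: shear path 2×[35+3×78] = 2×269 mm, A_gv = 3228, A_nv = 2×(269 − 3.5×24)×6 = 2220 mm²; tension across gage: (60 − 1×24)×6 = 216 mm². R_n = min(0.6×450×2220, 0.6×300×3228) + 1.0×450×216 = min(599.4, 581.04) + 97.2 = 678.24 kN. φR_n = 0.75 × 678.24 = 508.7 kN.
Governing: min(884.0, 699.8, 508.7) = 508.7 kN → block shear.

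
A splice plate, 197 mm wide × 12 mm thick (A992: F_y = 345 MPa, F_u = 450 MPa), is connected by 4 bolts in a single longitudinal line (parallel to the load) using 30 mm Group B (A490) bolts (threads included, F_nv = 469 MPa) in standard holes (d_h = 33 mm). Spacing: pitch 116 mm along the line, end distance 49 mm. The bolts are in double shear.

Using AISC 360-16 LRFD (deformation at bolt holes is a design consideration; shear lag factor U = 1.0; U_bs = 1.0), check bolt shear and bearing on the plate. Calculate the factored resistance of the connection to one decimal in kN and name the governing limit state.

1032.8 kN (bearing governs)

Bolt shear: A_b = π(30)²/4 = 706.86 mm². φR_n = 0.75 × 469 × 706.86 × 4 × 2 = 1989.1 kN.
Bearing (12 mm plate, F_u = 450 MPa): end bolts L_c = 49 − 33/2 = 32.5, R_n = min(1.2×32.5×12×450, 2.4×30×12×450) = 210.6 kN/bolt; interior L_c = 116 − 33 = 83, R_n = 388.8 kN/bolt. φR_n = 0.75 × (1×210.6 + 3×388.8) = 1032.8 kN.
Governing: min(1989.1, 1032.8) = 1032.8 kN → bearing.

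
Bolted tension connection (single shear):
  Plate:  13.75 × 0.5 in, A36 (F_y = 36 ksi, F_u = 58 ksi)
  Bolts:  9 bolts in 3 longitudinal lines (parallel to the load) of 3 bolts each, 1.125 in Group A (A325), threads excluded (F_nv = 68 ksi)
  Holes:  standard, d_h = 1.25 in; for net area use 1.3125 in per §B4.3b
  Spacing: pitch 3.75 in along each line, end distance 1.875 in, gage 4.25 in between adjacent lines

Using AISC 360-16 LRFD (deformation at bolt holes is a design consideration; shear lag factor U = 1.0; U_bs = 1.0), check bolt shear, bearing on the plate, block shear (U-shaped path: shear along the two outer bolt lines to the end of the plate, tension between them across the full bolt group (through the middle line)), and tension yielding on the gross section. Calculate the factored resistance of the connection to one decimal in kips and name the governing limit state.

222.8 kips (gross-section yield governs)

Bolt shear: A_b = π(1.125)²/4 = 0.99402 in². φR_n = 0.75 × 68 × 0.99402 × 9 × 1 = 456.3 kips.
Bearing (0.5 in plate, F_u = 58 ksi): end bolts L_c = 1.875 − 1.25/2 = 1.25, R_n = min(1.2×1.25×0.5×58, 2.4×1.125×0.5×58) = 43.5 kips/bolt; interior L_c = 3.75 − 1.25 = 2.5, R_n = 78.3 kips/bolt. φR_n = 0.75 × (3×43.5 + 6×78.3) = 450.2 kips.
Block shear: shear path 2×[1.875+2×3.75] = 2×9.375 in, A_gv = 9.375, A_nv = 2×(9.375 − 2.5×1.3125)×0.5 = 6.0938 in²; tension across gage: (8.5 − 2×1.3125)×0.5 = 2.9375 in². R_n = min(0.6×58×6.0938, 0.6×36×9.375) + 1.0×58×2.9375 = min(212.06, 202.5) + 170.38 = 372.88 kips. φR_n = 0.75 × 372.88 = 279.7 kips.
Tension yield (gross): A_g = 13.75×0.5 = 6.875 in². φR_n = 0.90 × 36 × 6.875 = 222.8 kips.
Governing: min(456.3, 450.2, 279.7, 222.8) = 222.8 kips → gross-section yield.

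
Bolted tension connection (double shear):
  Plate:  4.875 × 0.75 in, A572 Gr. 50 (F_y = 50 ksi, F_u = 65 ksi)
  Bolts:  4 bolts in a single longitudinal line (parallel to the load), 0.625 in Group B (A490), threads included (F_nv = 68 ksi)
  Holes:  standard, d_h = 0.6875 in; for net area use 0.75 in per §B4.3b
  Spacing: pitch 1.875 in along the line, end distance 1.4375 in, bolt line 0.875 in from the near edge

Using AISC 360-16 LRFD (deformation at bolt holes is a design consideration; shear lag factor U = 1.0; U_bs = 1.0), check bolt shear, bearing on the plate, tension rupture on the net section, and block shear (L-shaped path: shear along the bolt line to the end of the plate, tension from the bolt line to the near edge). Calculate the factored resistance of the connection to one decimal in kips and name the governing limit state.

Bolt shear: A_b = π(0.625)²/4 = 0.3068 in². φR_n = 0.75 × 68 × 0.3068 × 4 × 2 = 125.2 kips.
Bearing (0.75 in plate, F_u = 65 ksi): end bolts L_c = 1.4375 − 0.6875/2 = 1.09375, R_n = min(1.2×1.09375×0.75×65, 2.4×0.625×0.75×65) = 63.984 kips/bolt; interior L_c = 1.875 − 0.6875 = 1.1875, R_n = 69.469 kips/bolt. φR_n = 0.75 × (1×63.984 + 3×69.469) = 204.3 kips.
Tension rupture (net): A_n = (4.875 − 1×0.75)×0.75 = 3.0938 in² (U = 1.0, A_e = A_n). φR_n = 0.75 × 65 × 3.0938 = 150.8 kips.
Block shear: shear path 1×[1.4375+3×1.875] = 1×7.0625 in, A_gv = 5.2969, A_nv = 1×(7.0625 − 3.5×0.75)×0.75 = 3.3281 in²; tension to near edge: (0.875 − 0.5×0.75)×0.75 = 0.375 in². R_n = min(0.6×65×3.3281, 0.6×50×5.2969) + 1.0×65×0.375 = min(129.8, 158.91) + 24.375 = 154.18 kips. φR_n = 0.75 × 154.18 = 115.6 kips.
Governing: min(125.2, 204.3, 150.8, 115.6) = 115.6 kips → block shear.

115.6 kips (block shear governs)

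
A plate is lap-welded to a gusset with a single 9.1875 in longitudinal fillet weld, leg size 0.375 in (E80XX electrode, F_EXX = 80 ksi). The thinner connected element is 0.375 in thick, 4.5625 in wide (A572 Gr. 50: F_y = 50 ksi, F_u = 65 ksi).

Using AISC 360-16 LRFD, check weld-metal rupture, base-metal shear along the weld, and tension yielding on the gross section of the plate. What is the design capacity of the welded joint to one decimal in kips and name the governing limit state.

77.0 kips (gross-section yield governs)

Weld metal: throat = 0.707×0.375 = 0.26513 in, L = 9.1875 in. φR_n = 0.75 × 0.6 × 80 × 0.26513 × 9.1875 = 87.7 kips.
Base metal shear (0.375 in plate): yield φR_n = 1.0×0.6×50×0.375×9.1875 = 103.4 kips; rupture φR_n = 0.75×0.6×65×0.375×9.1875 = 100.8 kips; take 100.8 kips (rupture).
Tension yield (gross): A_g = 4.5625×0.375 = 1.7109 in². φR_n = 0.90 × 50 × 1.7109 = 77.0 kips.
Governing: min(87.7, 100.8, 77.0) = 77.0 kips → gross-section yield.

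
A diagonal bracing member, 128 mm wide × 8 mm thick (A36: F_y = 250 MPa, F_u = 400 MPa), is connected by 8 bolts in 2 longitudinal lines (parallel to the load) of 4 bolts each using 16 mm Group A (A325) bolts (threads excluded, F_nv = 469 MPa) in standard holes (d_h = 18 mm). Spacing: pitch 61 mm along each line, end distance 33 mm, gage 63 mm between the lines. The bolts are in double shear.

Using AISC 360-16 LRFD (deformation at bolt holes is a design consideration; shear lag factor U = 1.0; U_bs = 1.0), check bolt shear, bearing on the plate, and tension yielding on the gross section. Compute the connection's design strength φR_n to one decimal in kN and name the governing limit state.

Bolt shear: A_b = π(16)²/4 = 201.06 mm². φR_n = 0.75 × 469 × 201.06 × 8 × 2 = 1131.6 kN.
Bearing (8 mm plate, F_u = 400 MPa): end bolts L_c = 33 − 18/2 = 24, R_n = min(1.2×24×8×400, 2.4×16×8×400) = 92.16 kN/bolt; interior L_c = 61 − 18 = 43, R_n = 122.88 kN/bolt. φR_n = 0.75 × (2×92.16 + 6×122.88) = 691.2 kN.
Tension yield (gross): A_g = 128×8 = 1024 mm². φR_n = 0.90 × 250 × 1024 = 230.4 kN.
Governing: min(1131.6, 691.2, 230.4) = 230.4 kN → gross-section yield.

230.4 kN (gross-section yield governs)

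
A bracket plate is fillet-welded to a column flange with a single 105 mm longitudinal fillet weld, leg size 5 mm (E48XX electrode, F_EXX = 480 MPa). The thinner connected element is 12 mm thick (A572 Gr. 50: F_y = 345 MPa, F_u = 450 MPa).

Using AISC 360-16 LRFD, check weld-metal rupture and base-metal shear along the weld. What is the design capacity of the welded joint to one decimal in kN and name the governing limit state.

80.2 kN (weld metal governs)

Weld metal: throat = 0.707×5 = 3.535 mm, L = 105 mm. φR_n = 0.75 × 0.6 × 480 × 3.535 × 105 = 80.2 kN.
Base metal shear (12 mm plate): yield φR_n = 1.0×0.6×345×12×105 = 260.8 kN; rupture φR_n = 0.75×0.6×450×12×105 = 255.2 kN; take 255.2 kN (rupture).
Governing: min(80.2, 255.2) = 80.2 kN → weld metal.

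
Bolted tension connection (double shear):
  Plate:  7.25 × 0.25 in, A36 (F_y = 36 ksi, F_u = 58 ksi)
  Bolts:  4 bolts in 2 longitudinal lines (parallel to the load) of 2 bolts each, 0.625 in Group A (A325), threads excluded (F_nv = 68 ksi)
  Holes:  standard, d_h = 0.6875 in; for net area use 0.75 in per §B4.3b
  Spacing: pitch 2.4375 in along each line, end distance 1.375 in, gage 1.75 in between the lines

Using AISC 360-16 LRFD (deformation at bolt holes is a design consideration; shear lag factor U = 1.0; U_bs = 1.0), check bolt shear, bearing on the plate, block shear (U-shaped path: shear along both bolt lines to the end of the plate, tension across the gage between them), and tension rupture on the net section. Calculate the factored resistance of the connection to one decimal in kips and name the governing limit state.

Bolt shear: A_b = π(0.625)²/4 = 0.3068 in². φR_n = 0.75 × 68 × 0.3068 × 4 × 2 = 125.2 kips.
Bearing (0.25 in plate, F_u = 58 ksi): end bolts L_c = 1.375 − 0.6875/2 = 1.03125, R_n = min(1.2×1.03125×0.25×58, 2.4×0.625×0.25×58) = 17.944 kips/bolt; interior L_c = 2.4375 − 0.6875 = 1.75, R_n = 21.75 kips/bolt. φR_n = 0.75 × (2×17.944 + 2×21.75) = 59.5 kips.
Block shear: shear path 2×[1.375+1×2.4375] = 2×3.8125 in, A_gv = 1.9063, A_nv = 2×(3.8125 − 1.5×0.75)×0.25 = 1.3438 in²; tension across gage: (1.75 − 1×0.75)×0.25 = 0.25 in². R_n = min(0.6×58×1.3438, 0.6×36×1.9063) + 1.0×58×0.25 = min(46.764, 41.176) + 14.5 = 55.676 kips. φR_n = 0.75 × 55.676 = 41.8 kips.
Tension rupture (net): A_n = (7.25 − 2×0.75)×0.25 = 1.4375 in² (U = 1.0, A_e = A_n). φR_n = 0.75 × 58 × 1.4375 = 62.5 kips.
Governing: min(125.2, 59.5, 41.8, 62.5) = 41.8 kips → block shear.

41.8 kips (block shear governs)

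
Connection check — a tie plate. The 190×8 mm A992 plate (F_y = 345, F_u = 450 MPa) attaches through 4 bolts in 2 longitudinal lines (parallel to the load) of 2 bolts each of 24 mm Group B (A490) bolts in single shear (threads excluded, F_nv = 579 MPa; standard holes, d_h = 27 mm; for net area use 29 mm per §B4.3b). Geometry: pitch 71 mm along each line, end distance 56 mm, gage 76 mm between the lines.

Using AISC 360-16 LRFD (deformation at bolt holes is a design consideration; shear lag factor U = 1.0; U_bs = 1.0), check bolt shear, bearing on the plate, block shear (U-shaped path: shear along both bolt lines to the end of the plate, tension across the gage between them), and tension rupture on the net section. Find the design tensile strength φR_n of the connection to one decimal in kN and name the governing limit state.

356.4 kN (net-section rupture governs)

Bolt shear: A_b = π(24)²/4 = 452.39 mm². φR_n = 0.75 × 579 × 452.39 × 4 × 1 = 785.8 kN.
Bearing (8 mm plate, F_u = 450 MPa): end bolts L_c = 56 − 27/2 = 42.5, R_n = min(1.2×42.5×8×450, 2.4×24×8×450) = 183.6 kN/bolt; interior L_c = 71 − 27 = 44, R_n = 190.08 kN/bolt. φR_n = 0.75 × (2×183.6 + 2×190.08) = 560.5 kN.
Block shear: shear path 2×[56+1×71] = 2×127 mm, A_gv = 2032, A_nv = 2×(127 − 1.5×29)×8 = 1336 mm²; tension across gage: (76 − 1×29)×8 = 376 mm². R_n = min(0.6×450×1336, 0.6×345×2032) + 1.0×450×376 = min(360.72, 420.62) + 169.2 = 529.92 kN. φR_n = 0.75 × 529.92 = 397.4 kN.
Tension rupture (net): A_n = (190 − 2×29)×8 = 1056 mm² (U = 1.0, A_e = A_n). φR_n = 0.75 × 450 × 1056 = 356.4 kN.
Governing: min(785.8, 560.5, 397.4, 356.4) = 356.4 kN → net-section rupture.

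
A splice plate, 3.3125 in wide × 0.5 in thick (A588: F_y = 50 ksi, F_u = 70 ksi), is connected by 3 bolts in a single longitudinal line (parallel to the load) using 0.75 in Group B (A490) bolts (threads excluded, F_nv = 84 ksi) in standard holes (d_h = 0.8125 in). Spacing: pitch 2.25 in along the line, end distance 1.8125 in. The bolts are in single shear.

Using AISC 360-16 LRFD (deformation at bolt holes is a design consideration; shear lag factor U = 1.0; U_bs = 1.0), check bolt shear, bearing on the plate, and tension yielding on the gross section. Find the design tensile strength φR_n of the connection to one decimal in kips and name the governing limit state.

74.5 kips (gross-section yield governs)

Bolt shear: A_b = π(0.75)²/4 = 0.44179 in². φR_n = 0.75 × 84 × 0.44179 × 3 × 1 = 83.5 kips.
Bearing (0.5 in plate, F_u = 70 ksi): end bolts L_c = 1.8125 − 0.8125/2 = 1.40625, R_n = min(1.2×1.40625×0.5×70, 2.4×0.75×0.5×70) = 59.063 kips/bolt; interior L_c = 2.25 − 0.8125 = 1.4375, R_n = 60.375 kips/bolt. φR_n = 0.75 × (1×59.063 + 2×60.375) = 134.9 kips.
Tension yield (gross): A_g = 3.3125×0.5 = 1.6563 in². φR_n = 0.90 × 50 × 1.6563 = 74.5 kips.
Governing: min(83.5, 134.9, 74.5) = 74.5 kips → gross-section yield.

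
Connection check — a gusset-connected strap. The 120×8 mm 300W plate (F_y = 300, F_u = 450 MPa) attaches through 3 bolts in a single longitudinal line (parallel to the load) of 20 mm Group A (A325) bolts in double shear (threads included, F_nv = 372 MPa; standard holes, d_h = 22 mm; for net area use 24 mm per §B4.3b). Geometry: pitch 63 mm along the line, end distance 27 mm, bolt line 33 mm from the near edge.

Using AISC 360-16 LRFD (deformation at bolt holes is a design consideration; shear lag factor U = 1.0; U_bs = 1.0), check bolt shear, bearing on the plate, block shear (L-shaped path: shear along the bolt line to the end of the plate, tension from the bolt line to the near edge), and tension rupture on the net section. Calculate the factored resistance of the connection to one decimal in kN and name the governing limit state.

Bolt shear: A_b = π(20)²/4 = 314.16 mm². φR_n = 0.75 × 372 × 314.16 × 3 × 2 = 525.9 kN.
Bearing (8 mm plate, F_u = 450 MPa): end bolts L_c = 27 − 22/2 = 16, R_n = min(1.2×16×8×450, 2.4×20×8×450) = 69.12 kN/bolt; interior L_c = 63 − 22 = 41, R_n = 172.8 kN/bolt. φR_n = 0.75 × (1×69.12 + 2×172.8) = 311.0 kN.
Block shear: shear path 1×[27+2×63] = 1×153 mm, A_gv = 1224, A_nv = 1×(153 − 2.5×24)×8 = 744 mm²; tension to near edge: (33 − 0.5×24)×8 = 168 mm². R_n = min(0.6×450×744, 0.6×300×1224) + 1.0×450×168 = min(200.88, 220.32) + 75.6 = 276.48 kN. φR_n = 0.75 × 276.48 = 207.4 kN.
Tension rupture (net): A_n = (120 − 1×24)×8 = 768 mm² (U = 1.0, A_e = A_n). φR_n = 0.75 × 450 × 768 = 259.2 kN.
Governing: min(525.9, 311.0, 207.4, 259.2) = 207.4 kN → block shear.

207.4 kN (block shear governs)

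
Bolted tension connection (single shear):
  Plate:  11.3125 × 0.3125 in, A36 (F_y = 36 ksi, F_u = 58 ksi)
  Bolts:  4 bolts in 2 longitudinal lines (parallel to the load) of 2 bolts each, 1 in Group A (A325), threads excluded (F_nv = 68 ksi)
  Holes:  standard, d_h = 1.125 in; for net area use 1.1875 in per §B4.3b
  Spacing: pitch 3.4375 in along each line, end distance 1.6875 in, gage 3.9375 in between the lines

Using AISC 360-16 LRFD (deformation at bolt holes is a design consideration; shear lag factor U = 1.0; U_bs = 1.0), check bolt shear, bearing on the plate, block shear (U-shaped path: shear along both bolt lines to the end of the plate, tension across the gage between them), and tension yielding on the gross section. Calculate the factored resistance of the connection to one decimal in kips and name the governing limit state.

Bolt shear: A_b = π(1)²/4 = 0.7854 in². φR_n = 0.75 × 68 × 0.7854 × 4 × 1 = 160.2 kips.
Bearing (0.3125 in plate, F_u = 58 ksi): end bolts L_c = 1.6875 − 1.125/2 = 1.125, R_n = min(1.2×1.125×0.3125×58, 2.4×1×0.3125×58) = 24.469 kips/bolt; interior L_c = 3.4375 − 1.125 = 2.3125, R_n = 43.5 kips/bolt. φR_n = 0.75 × (2×24.469 + 2×43.5) = 102.0 kips.
Block shear: shear path 2×[1.6875+1×3.4375] = 2×5.125 in, A_gv = 3.2031, A_nv = 2×(5.125 − 1.5×1.1875)×0.3125 = 2.0898 in²; tension across gage: (3.9375 − 1×1.1875)×0.3125 = 0.85938 in². R_n = min(0.6×58×2.0898, 0.6×36×3.2031) + 1.0×58×0.85938 = min(72.725, 69.187) + 49.844 = 119.03 kips. φR_n = 0.75 × 119.03 = 89.3 kips.
Tension yield (gross): A_g = 11.3125×0.3125 = 3.5352 in². φR_n = 0.90 × 36 × 3.5352 = 114.5 kips.
Governing: min(160.2, 102.0, 89.3, 114.5) = 89.3 kips → block shear.

89.3 kips (block shear governs)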